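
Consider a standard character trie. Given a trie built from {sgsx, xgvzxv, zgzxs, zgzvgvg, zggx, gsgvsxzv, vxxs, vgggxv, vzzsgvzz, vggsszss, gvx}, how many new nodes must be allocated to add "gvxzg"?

2

"gvx" is already a path in the trie; the remaining "zg" must be added.
So 5 − 3 = 2 new nodes.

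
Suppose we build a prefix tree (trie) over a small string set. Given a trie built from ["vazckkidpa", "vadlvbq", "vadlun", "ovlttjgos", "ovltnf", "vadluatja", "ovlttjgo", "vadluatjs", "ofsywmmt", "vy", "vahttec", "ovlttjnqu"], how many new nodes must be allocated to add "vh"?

1

The longest prefix of "vh" already in the trie is "v" (length 1).
Each of the 1 remaining characters creates one node.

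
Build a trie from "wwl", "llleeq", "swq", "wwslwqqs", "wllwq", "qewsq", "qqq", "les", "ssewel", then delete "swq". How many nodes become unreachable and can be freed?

Walk "swq" from the leaf back toward the root, removing each node that no remaining word uses.
The suffix "wq" (2 nodes) is used only by "swq"; the node for "s" still has the child "s", so pruning stops there.
Nodes removed: 2

2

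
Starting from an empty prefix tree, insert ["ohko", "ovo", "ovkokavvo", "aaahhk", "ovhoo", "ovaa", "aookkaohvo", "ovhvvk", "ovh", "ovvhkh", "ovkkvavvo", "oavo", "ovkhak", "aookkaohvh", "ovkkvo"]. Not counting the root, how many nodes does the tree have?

54

Insert word by word; a character creates a node only if that edge doesn't already exist:
  "ohko" → 4 new (o, h, k, o)
  "ovo" → prefix "o" already present; 2 new (v, o)
  "ovkokavvo" → prefix "ov" already present; 7 new (k, o, k, a, v, v, o)
  "aaahhk" → 6 new (a, a, a, h, h, k)
  "ovhoo" → prefix "ov" already present; 3 new (h, o, o)
  "ovaa" → prefix "ov" already present; 2 new (a, a)
  "aookkaohvo" → prefix "a" already present; 9 new (o, o, k, k, a, o, h, v, o)
  "ovhvvk" → prefix "ovh" already present; 3 new (v, v, k)
  "ovh" → prefix "ovh" already present; 0 new (none)
  "ovvhkh" → prefix "ov" already present; 4 new (v, h, k, h)
  "ovkkvavvo" → prefix "ovk" already present; 6 new (k, v, a, v, v, o)
  "oavo" → prefix "o" already present; 3 new (a, v, o)
  "ovkhak" → prefix "ovk" already present; 3 new (h, a, k)
  "aookkaohvh" → prefix "aookkaohv" already present; 1 new (h)
  "ovkkvo" → prefix "ovkkv" already present; 1 new (o)
Total nodes = 4 + 2 + 7 + 6 + 3 + 2 + 9 + 3 + 0 + 4 + 6 + 3 + 3 + 1 + 1 = 54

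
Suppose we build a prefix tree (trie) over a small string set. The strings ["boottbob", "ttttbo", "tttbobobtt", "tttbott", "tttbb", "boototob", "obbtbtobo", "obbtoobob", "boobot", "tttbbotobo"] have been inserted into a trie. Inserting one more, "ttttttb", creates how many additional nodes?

3

"tttt" is already a path in the trie; the remaining "ttb" must be added.
Each of the 3 remaining characters creates one node.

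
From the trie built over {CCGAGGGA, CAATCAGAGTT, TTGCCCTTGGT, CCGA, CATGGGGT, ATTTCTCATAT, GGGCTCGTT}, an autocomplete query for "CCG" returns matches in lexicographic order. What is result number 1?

DFS of the "CCG" subtree visits, in order: "CCGA", "CCGAGGGA"
The 1st is CCGA.

CCGA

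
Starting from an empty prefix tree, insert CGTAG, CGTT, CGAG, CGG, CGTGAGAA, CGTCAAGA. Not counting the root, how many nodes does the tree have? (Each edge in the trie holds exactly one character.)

Count nodes per top-level branch (shared prefixes stored once):
  'C'-branch (CGAG, CGG, CGTAG, CGTCAAGA, CGTGAGAA, CGTT): 19 nodes
Sum: 19

19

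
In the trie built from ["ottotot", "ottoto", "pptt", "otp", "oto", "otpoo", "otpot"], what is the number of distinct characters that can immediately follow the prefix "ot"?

3

Walk "ot" from the root, arriving at one node.
Distinct next characters after "ot": o, p, t.
That node has 3 child edges.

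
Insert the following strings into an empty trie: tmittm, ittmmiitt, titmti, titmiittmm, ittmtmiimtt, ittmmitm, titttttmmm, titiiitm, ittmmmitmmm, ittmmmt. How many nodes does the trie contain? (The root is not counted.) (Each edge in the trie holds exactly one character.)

54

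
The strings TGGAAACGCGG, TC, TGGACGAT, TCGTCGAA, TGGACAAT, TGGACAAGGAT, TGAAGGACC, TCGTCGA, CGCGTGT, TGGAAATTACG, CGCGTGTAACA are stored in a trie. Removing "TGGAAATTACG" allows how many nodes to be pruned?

Walk "TGGAAATTACG" from the leaf back toward the root, removing each node that no remaining word uses.
The suffix "TTACG" (5 nodes) is used only by "TGGAAATTACG"; the node for "TGGAAA" still has the child "C", so pruning stops there.
Nodes removed: 5

5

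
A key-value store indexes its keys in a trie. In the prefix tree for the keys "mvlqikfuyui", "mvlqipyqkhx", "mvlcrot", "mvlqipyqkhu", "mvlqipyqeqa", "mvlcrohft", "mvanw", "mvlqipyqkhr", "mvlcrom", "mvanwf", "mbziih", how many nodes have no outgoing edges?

A leaf is a node with no children — equivalently, the end of a word that is not a proper prefix of any other stored word.
Those words: "mbziih", "mvanwf", "mvlcrohft", "mvlcrom", "mvlcrot", "mvlqikfuyui", "mvlqipyqeqa", "mvlqipyqkhr", "mvlqipyqkhu", "mvlqipyqkhx"
Leaf count: 10

10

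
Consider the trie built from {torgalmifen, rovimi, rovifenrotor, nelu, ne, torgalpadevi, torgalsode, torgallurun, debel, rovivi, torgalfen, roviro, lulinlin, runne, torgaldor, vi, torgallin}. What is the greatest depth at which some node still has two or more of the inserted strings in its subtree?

Equivalently: take the maximum, over all pairs, of their longest common prefix length.
e.g. "torgallin" and "torgallurun" share the prefix "torgall" of length 7; no pair shares a longer one.
Longest shared-prefix length: 7

7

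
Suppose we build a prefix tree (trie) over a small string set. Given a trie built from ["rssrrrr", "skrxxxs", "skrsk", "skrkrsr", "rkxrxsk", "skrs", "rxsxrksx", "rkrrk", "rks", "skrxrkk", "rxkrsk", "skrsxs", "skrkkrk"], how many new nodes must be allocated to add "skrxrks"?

1

"skrxrk" is already a path in the trie; the remaining "s" must be added.
So 7 − 6 = 1 new nodes.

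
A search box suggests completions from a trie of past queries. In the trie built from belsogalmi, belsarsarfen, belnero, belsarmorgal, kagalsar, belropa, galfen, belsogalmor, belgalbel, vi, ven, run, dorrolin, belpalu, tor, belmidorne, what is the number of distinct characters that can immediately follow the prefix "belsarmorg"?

Follow the path "belsarmorg" to its node, then look at its outgoing edges.
Distinct next characters after "belsarmorg": a.
That node has 1 child edge.

1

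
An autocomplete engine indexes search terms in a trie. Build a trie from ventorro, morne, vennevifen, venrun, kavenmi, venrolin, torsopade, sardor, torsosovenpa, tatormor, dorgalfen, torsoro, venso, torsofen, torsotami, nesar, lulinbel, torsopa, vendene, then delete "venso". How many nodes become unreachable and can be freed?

2

A node on "venso"'s path can go only if nothing else ends at it or branches off below it.
The suffix "so" (2 nodes) is used only by "venso"; the node for "ven" still has the child "t", so pruning stops there.
Nodes removed: 2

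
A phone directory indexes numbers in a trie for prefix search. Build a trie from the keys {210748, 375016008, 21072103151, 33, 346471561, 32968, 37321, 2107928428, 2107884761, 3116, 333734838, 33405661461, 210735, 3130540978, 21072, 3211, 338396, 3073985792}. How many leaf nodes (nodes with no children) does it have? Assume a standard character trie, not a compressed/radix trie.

16

A leaf is a node with no children — equivalently, the end of a word that is not a proper prefix of any other stored word.
Those words: "21072103151", "210735", "210748", "2107884761", "2107928428", "3073985792", "3116", "3130540978", "3211", "32968", "333734838", "33405661461", "338396", "346471561", "37321", "375016008"
Leaf count: 16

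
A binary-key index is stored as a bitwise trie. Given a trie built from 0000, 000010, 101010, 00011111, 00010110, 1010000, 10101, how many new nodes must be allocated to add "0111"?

Walking "0111" from the root, the first 1 characters ("0") follow existing edges; "1" is the first miss.
Each of the 3 remaining characters creates one node.

3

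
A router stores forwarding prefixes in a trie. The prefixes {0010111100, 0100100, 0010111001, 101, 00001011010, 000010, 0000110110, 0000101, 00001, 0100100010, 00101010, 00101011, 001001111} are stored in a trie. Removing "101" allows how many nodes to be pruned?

A node on "101"'s path can go only if nothing else ends at it or branches off below it.
No other word shares any prefix with "101", so all 3 of its nodes go.
Nodes removed: 3

3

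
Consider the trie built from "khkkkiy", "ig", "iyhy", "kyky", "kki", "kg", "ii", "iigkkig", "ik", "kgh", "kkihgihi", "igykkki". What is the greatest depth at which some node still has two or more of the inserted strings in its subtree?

Look for the deepest trie node that still has at least two words in its subtree.
"kki" and "kkihgihi" agree on "kki" (3 characters) before diverging; nothing deeper is shared.
Longest shared-prefix length: 3

3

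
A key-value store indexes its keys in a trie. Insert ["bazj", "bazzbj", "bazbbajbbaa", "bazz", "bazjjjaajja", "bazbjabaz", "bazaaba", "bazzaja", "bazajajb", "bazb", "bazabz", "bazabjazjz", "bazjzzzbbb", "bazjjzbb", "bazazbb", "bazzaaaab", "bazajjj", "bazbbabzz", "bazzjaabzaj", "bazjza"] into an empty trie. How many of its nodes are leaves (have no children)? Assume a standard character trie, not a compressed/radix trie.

17

A leaf is a node with no children — equivalently, the end of a word that is not a proper prefix of any other stored word.
Those words: "bazaaba", "bazabjazjz", "bazabz", "bazajajb", "bazajjj", "bazazbb", "bazbbabzz", "bazbbajbbaa", "bazbjabaz", "bazjjjaajja", "bazjjzbb", "bazjza", "bazjzzzbbb", "bazzaaaab", "bazzaja", "bazzbj", "bazzjaabzaj"
Leaf count: 17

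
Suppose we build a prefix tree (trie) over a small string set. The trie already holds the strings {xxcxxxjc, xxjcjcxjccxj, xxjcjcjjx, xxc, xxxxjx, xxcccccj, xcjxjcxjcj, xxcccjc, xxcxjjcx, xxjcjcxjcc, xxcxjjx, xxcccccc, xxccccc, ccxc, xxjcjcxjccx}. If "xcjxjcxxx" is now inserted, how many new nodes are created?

2

Walking "xcjxjcxxx" from the root, the first 7 characters ("xcjxjcx") follow existing edges; "x" is the first miss.
So 9 − 7 = 2 new nodes.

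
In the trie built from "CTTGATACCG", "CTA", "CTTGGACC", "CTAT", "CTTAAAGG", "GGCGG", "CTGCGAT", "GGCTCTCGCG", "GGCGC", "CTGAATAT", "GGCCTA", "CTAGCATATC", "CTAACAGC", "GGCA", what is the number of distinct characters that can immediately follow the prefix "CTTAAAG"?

Follow the path "CTTAAAG" to its node, then look at its outgoing edges.
Characters that immediately follow "CTTAAAG" among the stored strings: {G}.
That node has 1 child edge.

1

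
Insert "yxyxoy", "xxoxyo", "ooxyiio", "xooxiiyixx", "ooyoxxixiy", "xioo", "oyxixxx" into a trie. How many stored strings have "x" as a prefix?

3

Filter for entries beginning with "x":
Words under "x": xioo, xooxiiyixx, xxoxyo
Count: 3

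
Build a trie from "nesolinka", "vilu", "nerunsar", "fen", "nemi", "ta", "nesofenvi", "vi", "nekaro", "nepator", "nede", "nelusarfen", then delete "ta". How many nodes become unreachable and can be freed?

After clearing the end-marker at "ta", prune upward until reaching a node still needed by another word.
No other word shares any prefix with "ta", so all 2 of its nodes go.
Nodes removed: 2

2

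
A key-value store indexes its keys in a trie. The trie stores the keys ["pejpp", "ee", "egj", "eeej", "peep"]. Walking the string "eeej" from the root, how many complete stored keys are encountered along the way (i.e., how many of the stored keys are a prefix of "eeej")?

2

Check each prefix of "eeej" against the stored set — each match is an end-marker on the path.
Prefixes of the query that are stored words: "ee", "eeej"
Count: 2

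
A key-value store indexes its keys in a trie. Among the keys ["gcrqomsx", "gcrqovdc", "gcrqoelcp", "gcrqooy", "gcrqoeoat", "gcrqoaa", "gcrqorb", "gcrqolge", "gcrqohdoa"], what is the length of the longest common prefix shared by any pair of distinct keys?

The deepest shared node is where two words last agree before diverging.
e.g. "gcrqoelcp" and "gcrqoeoat" share the prefix "gcrqoe" of length 6; no pair shares a longer one.
Longest shared-prefix length: 6

6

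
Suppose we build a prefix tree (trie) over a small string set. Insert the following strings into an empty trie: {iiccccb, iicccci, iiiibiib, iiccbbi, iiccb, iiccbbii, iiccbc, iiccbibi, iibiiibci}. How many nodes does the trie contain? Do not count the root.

29

Trie structure (* marks end of a word):
(root)
└─ i
   └─ i
      ├─ b
      │  └─ i
      │     └─ i
      │        └─ i
      │           └─ b
      │              └─ c
      │                 └─ i *
      ├─ c
      │  └─ c
      │     ├─ b *
      │     │  ├─ b
      │     │  │  └─ i *
      │     │  │     └─ i *
      │     │  ├─ c *
      │     │  └─ i
      │     │     └─ b
      │     │        └─ i *
      │     └─ c
      │        └─ c
      │           ├─ b *
      │           └─ i *
      └─ i
         └─ i
            └─ b
               └─ i
                  └─ i
                     └─ b *
Counting every labelled node above: 29.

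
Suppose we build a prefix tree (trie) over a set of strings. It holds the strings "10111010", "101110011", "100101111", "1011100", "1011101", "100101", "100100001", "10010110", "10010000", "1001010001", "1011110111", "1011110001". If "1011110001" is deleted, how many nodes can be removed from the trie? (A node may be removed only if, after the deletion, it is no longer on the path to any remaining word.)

A node on "1011110001"'s path can go only if nothing else ends at it or branches off below it.
The suffix "001" (3 nodes) is used only by "1011110001"; the node for "1011110" still has the child "1", so pruning stops there.
Nodes removed: 3

3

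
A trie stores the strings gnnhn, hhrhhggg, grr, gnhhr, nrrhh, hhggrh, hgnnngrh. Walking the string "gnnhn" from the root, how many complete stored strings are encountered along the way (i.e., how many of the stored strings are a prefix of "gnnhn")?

Traverse "gnnhn" character by character; count nodes along the way that are marked as word ends.
Prefixes of the query that are stored words: "gnnhn"
Count: 1

1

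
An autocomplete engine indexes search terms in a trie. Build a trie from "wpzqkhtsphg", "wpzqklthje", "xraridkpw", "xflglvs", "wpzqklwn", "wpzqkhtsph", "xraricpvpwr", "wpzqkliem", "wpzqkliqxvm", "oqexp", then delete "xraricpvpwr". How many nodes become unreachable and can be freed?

After clearing the end-marker at "xraricpvpwr", prune upward until reaching a node still needed by another word.
The suffix "cpvpwr" (6 nodes) is used only by "xraricpvpwr"; the node for "xrari" still has the child "d", so pruning stops there.
Nodes removed: 6

6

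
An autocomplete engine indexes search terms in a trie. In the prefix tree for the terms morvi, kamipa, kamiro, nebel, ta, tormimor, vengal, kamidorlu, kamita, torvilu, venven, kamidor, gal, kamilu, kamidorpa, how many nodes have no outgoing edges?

14

A leaf is a node with no children — equivalently, the end of a word that is not a proper prefix of any other stored word.
Those words: "gal", "kamidorlu", "kamidorpa", "kamilu", "kamipa", "kamiro", "kamita", "morvi", "nebel", "ta", "tormimor", "torvilu", "vengal", "venven"
Leaf count: 14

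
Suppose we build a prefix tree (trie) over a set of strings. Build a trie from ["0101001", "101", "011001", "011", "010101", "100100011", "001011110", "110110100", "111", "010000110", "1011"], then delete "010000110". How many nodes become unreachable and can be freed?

6

Walk "010000110" from the leaf back toward the root, removing each node that no remaining word uses.
The suffix "000110" (6 nodes) is used only by "010000110"; the node for "010" still has the child "1", so pruning stops there.
Nodes removed: 6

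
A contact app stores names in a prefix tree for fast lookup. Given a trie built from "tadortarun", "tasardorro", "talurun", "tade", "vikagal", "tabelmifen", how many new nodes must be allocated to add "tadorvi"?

"tador" is already a path in the trie; the remaining "vi" must be added.
So 7 − 5 = 2 new nodes.

2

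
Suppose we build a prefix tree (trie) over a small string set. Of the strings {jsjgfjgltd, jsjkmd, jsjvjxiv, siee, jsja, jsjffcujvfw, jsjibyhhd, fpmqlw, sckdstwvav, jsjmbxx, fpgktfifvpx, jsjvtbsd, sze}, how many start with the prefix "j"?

Traverse to the node for "j", then collect every word in that subtree.
Words under "j": jsja, jsjffcujvfw, jsjgfjgltd, jsjibyhhd, jsjkmd, jsjmbxx, jsjvjxiv, jsjvtbsd
Count: 8

8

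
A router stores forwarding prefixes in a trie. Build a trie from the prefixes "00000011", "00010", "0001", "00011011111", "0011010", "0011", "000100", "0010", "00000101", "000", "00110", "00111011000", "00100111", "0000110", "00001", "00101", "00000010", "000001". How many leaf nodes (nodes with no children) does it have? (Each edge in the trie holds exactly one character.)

A leaf is a node with no children — equivalently, the end of a word that is not a proper prefix of any other stored word.
Those words: "00000010", "00000011", "00000101", "0000110", "000100", "00011011111", "00100111", "00101", "0011010", "00111011000"
Leaf count: 10

10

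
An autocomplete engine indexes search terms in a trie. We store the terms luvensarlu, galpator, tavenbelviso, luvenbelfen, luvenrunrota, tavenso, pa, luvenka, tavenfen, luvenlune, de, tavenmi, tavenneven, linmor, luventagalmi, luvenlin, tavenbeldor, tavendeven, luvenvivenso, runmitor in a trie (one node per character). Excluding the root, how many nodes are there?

102

Count nodes per top-level branch (shared prefixes stored once):
  'd'-branch (de): 2 nodes
  'g'-branch (galpator): 8 nodes
  'l'-branch (linmor, luvenbelfen, luvenka, luvenlin, luvenlune, luvenrunrota, luvensarlu, luventagalmi, luvenvivenso): 50 nodes
  'p'-branch (pa): 2 nodes
  'r'-branch (runmitor): 8 nodes
  't'-branch (tavenbeldor, tavenbelviso, tavendeven, tavenfen, tavenmi, tavenneven, tavenso): 32 nodes
Sum: 102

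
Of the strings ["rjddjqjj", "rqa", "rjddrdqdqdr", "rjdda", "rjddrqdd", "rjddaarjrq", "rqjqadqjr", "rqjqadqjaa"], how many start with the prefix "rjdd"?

Traverse to the node for "rjdd", then collect every word in that subtree.
Words under "rjdd": rjdda, rjddaarjrq, rjddjqjj, rjddrdqdqdr, rjddrqdd
Count: 5

5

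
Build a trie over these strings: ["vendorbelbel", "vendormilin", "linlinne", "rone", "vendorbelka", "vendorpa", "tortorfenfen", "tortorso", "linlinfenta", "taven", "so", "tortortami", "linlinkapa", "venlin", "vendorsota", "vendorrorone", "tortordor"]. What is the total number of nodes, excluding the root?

82

Trace insertions, counting only characters that open a new branch:
  "vendorbelbel" → 12 new (v, e, n, d, o, r, b, e, l, b, e, l)
  "vendormilin" → prefix "vendor" already present; 5 new (m, i, l, i, n)
  "linlinne" → 8 new (l, i, n, l, i, n, n, e)
  "rone" → 4 new (r, o, n, e)
  "vendorbelka" → prefix "vendorbel" already present; 2 new (k, a)
  "vendorpa" → prefix "vendor" already present; 2 new (p, a)
  "tortorfenfen" → 12 new (t, o, r, t, o, r, f, e, n, f, e, n)
  "tortorso" → prefix "tortor" already present; 2 new (s, o)
  "linlinfenta" → prefix "linlin" already present; 5 new (f, e, n, t, a)
  "taven" → prefix "t" already present; 4 new (a, v, e, n)
  "so" → 2 new (s, o)
  "tortortami" → prefix "tortor" already present; 4 new (t, a, m, i)
  "linlinkapa" → prefix "linlin" already present; 4 new (k, a, p, a)
  "venlin" → prefix "ven" already present; 3 new (l, i, n)
  "vendorsota" → prefix "vendor" already present; 4 new (s, o, t, a)
  "vendorrorone" → prefix "vendor" already present; 6 new (r, o, r, o, n, e)
  "tortordor" → prefix "tortor" already present; 3 new (d, o, r)
Total nodes = 12 + 5 + 8 + 4 + 2 + 2 + 12 + 2 + 5 + 4 + 2 + 4 + 4 + 3 + 4 + 6 + 3 = 82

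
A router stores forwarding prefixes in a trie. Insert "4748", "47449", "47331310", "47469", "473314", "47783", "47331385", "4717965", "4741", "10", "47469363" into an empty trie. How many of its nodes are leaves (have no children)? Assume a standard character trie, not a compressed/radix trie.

Leaves are exactly the stored words that no other stored word extends.
Those words: "10", "4717965", "47331310", "47331385", "473314", "4741", "47449", "47469363", "4748", "47783"
Leaf count: 10

10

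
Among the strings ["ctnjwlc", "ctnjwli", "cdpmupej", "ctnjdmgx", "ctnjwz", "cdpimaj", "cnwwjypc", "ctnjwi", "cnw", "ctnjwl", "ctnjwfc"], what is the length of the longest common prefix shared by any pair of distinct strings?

6

The deepest shared node is where two words last agree before diverging.
e.g. "ctnjwl" and "ctnjwlc" share the prefix "ctnjwl" of length 6; no pair shares a longer one.
Longest shared-prefix length: 6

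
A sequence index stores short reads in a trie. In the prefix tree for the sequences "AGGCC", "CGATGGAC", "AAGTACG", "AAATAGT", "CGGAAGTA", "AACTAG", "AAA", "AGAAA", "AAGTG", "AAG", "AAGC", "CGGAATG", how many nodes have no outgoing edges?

Leaves are exactly the stored words that no other stored word extends.
Those words: "AAATAGT", "AACTAG", "AAGC", "AAGTACG", "AAGTG", "AGAAA", "AGGCC", "CGATGGAC", "CGGAAGTA", "CGGAATG"
Leaf count: 10

10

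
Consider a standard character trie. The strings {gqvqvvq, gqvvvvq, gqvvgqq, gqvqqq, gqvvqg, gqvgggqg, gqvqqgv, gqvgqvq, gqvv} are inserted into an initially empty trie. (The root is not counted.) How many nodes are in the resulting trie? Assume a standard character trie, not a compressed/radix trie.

Count nodes per top-level branch (shared prefixes stored once):
  'g'-branch (gqvgggqg, gqvgqvq, gqvqqgv, gqvqqq, gqvqvvq, gqvv, gqvvgqq, gqvvqg, gqvvvvq): 28 nodes
Sum: 28

28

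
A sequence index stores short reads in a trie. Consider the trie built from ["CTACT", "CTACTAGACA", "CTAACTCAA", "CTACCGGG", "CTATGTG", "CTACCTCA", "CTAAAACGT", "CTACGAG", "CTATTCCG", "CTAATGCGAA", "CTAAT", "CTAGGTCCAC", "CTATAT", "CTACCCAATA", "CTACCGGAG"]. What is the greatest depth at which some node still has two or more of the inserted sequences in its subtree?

7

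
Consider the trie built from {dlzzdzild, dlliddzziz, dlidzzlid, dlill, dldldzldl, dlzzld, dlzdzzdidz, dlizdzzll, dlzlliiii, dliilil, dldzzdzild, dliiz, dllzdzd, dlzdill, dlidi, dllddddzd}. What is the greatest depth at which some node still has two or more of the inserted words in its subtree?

4

Equivalently: take the maximum, over all pairs, of their longest common prefix length.
"dlidi" and "dlidzzlid" agree on "dlid" (4 characters) before diverging; nothing deeper is shared.
Longest shared-prefix length: 4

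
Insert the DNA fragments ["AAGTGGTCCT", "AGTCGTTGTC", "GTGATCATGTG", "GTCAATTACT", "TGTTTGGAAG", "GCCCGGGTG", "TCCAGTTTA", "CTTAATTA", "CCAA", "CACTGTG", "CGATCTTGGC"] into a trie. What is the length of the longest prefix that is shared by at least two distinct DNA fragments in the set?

2

Look for the deepest trie node that still has at least two words in its subtree.
e.g. "GTCAATTACT" and "GTGATCATGTG" share the prefix "GT" of length 2; no pair shares a longer one.
Longest shared-prefix length: 2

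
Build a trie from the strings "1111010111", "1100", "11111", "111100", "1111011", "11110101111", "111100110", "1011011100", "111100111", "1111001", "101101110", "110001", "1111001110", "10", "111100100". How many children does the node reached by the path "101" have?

1

Walk "101" from the root, arriving at one node.
Distinct next characters after "101": 1.
That node has 1 child edge.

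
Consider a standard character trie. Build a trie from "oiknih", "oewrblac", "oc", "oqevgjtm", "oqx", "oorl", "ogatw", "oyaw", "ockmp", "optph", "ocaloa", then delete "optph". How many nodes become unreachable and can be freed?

A node on "optph"'s path can go only if nothing else ends at it or branches off below it.
The suffix "ptph" (4 nodes) is used only by "optph"; the node for "o" still has the child "i", so pruning stops there.
Nodes removed: 4

4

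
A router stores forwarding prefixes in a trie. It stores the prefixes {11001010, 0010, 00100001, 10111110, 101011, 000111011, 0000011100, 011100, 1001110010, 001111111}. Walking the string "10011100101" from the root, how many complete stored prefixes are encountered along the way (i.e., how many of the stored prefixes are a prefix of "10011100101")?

Check each prefix of "10011100101" against the stored set — each match is an end-marker on the path.
Prefixes of the query that are stored words: "1001110010"
Count: 1

1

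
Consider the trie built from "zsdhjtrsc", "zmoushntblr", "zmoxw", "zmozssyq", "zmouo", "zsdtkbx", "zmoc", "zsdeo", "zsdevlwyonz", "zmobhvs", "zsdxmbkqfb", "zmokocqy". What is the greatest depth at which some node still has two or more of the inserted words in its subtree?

4

The deepest shared node is where two words last agree before diverging.
e.g. "zmouo" and "zmoushntblr" share the prefix "zmou" of length 4; no pair shares a longer one.
Longest shared-prefix length: 4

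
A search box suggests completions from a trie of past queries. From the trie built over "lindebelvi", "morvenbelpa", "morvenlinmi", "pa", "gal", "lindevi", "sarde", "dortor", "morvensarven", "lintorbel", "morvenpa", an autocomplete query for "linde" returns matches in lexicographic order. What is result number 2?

lindevi

DFS of the "linde" subtree visits, in order: "lindebelvi", "lindevi"
The 2nd is lindevi.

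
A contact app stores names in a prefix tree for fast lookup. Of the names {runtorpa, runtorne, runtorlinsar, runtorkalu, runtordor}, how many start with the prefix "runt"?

5

Filter for entries beginning with "runt":
Words under "runt": runtordor, runtorkalu, runtorlinsar, runtorne, runtorpa
Count: 5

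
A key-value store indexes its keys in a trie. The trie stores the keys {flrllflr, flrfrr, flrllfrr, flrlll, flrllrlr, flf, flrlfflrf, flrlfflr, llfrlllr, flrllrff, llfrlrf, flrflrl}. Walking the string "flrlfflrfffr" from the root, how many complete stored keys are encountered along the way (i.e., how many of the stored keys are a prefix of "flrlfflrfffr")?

Traverse "flrlfflrfffr" character by character; count nodes along the way that are marked as word ends.
Prefixes of the query that are stored words: "flrlfflr", "flrlfflrf"
Count: 2

2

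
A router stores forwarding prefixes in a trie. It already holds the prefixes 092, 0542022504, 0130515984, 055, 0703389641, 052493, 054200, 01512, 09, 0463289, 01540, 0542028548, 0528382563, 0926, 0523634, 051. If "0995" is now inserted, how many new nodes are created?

Walking "0995" from the root, the first 2 characters ("09") follow existing edges; "9" is the first miss.
So 4 − 2 = 2 new nodes.

2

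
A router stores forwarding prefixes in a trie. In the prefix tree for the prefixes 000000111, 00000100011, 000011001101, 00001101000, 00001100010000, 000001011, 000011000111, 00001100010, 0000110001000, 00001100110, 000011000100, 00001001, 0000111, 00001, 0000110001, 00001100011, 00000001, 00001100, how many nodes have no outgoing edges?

Leaves are exactly the stored words that no other stored word extends.
Those words: "00000001", "000000111", "00000100011", "000001011", "00001001", "00001100010000", "000011000111", "000011001101", "00001101000", "0000111"
Leaf count: 10

10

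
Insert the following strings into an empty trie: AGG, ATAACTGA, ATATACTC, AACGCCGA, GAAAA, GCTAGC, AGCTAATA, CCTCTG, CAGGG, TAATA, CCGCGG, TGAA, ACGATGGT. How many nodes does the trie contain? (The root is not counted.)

67

Insert word by word; a character creates a node only if that edge doesn't already exist:
  "AGG" → 3 new (A, G, G)
  "ATAACTGA" → prefix "A" already present; 7 new (T, A, A, C, T, G, A)
  "ATATACTC" → prefix "ATA" already present; 5 new (T, A, C, T, C)
  "AACGCCGA" → prefix "A" already present; 7 new (A, C, G, C, C, G, A)
  "GAAAA" → 5 new (G, A, A, A, A)
  "GCTAGC" → prefix "G" already present; 5 new (C, T, A, G, C)
  "AGCTAATA" → prefix "AG" already present; 6 new (C, T, A, A, T, A)
  "CCTCTG" → 6 new (C, C, T, C, T, G)
  "CAGGG" → prefix "C" already present; 4 new (A, G, G, G)
  "TAATA" → 5 new (T, A, A, T, A)
  "CCGCGG" → prefix "CC" already present; 4 new (G, C, G, G)
  "TGAA" → prefix "T" already present; 3 new (G, A, A)
  "ACGATGGT" → prefix "A" already present; 7 new (C, G, A, T, G, G, T)
Total nodes = 3 + 7 + 5 + 7 + 5 + 5 + 6 + 6 + 4 + 5 + 4 + 3 + 7 = 67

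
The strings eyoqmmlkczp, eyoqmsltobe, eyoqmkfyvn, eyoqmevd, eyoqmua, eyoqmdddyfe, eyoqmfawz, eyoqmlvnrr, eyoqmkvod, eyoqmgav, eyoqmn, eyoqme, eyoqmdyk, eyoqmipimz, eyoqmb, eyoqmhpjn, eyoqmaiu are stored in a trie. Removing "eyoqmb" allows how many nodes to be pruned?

1

Walk "eyoqmb" from the leaf back toward the root, removing each node that no remaining word uses.
The suffix "b" (1 node) is used only by "eyoqmb"; the node for "eyoqm" still has the child "m", so pruning stops there.
Nodes removed: 1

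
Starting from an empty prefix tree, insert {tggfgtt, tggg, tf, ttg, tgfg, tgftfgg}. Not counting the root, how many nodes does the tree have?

17

Count nodes per top-level branch (shared prefixes stored once):
  't'-branch (tf, tgfg, tgftfgg, tggfgtt, tggg, ttg): 17 nodes
Sum: 17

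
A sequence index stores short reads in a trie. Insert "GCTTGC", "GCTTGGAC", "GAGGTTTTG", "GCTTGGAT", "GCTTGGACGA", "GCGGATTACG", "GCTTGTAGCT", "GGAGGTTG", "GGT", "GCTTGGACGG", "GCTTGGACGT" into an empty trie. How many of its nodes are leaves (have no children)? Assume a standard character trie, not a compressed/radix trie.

A leaf is a node with no children — equivalently, the end of a word that is not a proper prefix of any other stored word.
Those words: "GAGGTTTTG", "GCGGATTACG", "GCTTGC", "GCTTGGACGA", "GCTTGGACGG", "GCTTGGACGT", "GCTTGGAT", "GCTTGTAGCT", "GGAGGTTG", "GGT"
Leaf count: 10

10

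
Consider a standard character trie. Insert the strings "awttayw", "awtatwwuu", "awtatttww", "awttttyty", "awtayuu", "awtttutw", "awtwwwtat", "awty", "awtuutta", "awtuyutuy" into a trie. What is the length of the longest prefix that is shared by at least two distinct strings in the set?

Look for the deepest trie node that still has at least two words in its subtree.
"awtatttww" and "awtatwwuu" agree on "awtat" (5 characters) before diverging; nothing deeper is shared.
Longest shared-prefix length: 5

5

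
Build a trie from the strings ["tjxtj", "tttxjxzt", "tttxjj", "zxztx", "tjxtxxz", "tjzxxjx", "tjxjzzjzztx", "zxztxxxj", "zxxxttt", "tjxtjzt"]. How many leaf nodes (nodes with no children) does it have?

Leaves are exactly the stored words that no other stored word extends.
Those words: "tjxjzzjzztx", "tjxtjzt", "tjxtxxz", "tjzxxjx", "tttxjj", "tttxjxzt", "zxxxttt", "zxztxxxj"
Leaf count: 8

8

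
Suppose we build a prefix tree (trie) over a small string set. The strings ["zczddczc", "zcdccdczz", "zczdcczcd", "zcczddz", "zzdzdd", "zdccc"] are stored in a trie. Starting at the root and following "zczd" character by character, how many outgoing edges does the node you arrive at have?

2

Follow the path "zczd" to its node, then look at its outgoing edges.
Distinct next characters after "zczd": c, d.
That node has 2 child edges.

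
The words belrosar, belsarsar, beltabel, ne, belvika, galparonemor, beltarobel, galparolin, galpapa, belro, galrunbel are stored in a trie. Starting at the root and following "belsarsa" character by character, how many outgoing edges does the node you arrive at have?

1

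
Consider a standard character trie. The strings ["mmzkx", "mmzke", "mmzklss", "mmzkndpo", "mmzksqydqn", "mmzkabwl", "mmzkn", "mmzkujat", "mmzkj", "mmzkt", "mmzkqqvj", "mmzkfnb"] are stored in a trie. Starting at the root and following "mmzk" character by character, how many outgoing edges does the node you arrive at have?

Follow the path "mmzk" to its node, then look at its outgoing edges.
Characters that immediately follow "mmzk" among the stored strings: {a, e, f, j, l, n, q, s, t, u, x}.
That node has 11 child edges.

11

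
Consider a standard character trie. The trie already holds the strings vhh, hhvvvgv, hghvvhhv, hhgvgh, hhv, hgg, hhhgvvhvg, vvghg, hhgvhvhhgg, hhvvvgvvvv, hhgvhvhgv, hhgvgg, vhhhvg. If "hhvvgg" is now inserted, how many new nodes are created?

2

The longest prefix of "hhvvgg" already in the trie is "hhvv" (length 4).
New nodes needed: |"hhvvgg"| − 4 = 6 − 4 = 2.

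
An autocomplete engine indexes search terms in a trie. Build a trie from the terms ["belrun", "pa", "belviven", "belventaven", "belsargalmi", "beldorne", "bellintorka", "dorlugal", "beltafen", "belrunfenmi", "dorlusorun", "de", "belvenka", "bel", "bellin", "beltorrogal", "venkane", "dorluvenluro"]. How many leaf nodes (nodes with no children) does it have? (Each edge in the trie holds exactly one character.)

15

Leaves are exactly the stored words that no other stored word extends.
Those words: "beldorne", "bellintorka", "belrunfenmi", "belsargalmi", "beltafen", "beltorrogal", "belvenka", "belventaven", "belviven", "de", "dorlugal", "dorlusorun", "dorluvenluro", "pa", "venkane"
Leaf count: 15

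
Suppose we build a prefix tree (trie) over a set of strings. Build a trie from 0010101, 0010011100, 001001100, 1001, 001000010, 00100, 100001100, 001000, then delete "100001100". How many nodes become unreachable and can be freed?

6

After clearing the end-marker at "100001100", prune upward until reaching a node still needed by another word.
The suffix "001100" (6 nodes) is used only by "100001100"; the node for "100" still has the child "1", so pruning stops there.
Nodes removed: 6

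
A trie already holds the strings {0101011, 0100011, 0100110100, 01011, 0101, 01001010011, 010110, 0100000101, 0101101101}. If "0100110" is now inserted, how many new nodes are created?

0

"0100110" is already a full path in the trie; only an end-marker is added.
No new nodes are needed: 0.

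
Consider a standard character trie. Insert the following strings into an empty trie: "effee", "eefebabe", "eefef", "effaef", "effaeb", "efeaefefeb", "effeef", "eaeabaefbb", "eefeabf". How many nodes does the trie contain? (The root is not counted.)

38

Trie structure (* marks end of a word):
(root)
└─ e
   ├─ a
   │  └─ e
   │     └─ a
   │        └─ b
   │           └─ a
   │              └─ e
   │                 └─ f
   │                    └─ b
   │                       └─ b *
   ├─ e
   │  └─ f
   │     └─ e
   │        ├─ a
   │        │  └─ b
   │        │     └─ f *
   │        ├─ b
   │        │  └─ a
   │        │     └─ b
   │        │        └─ e *
   │        └─ f *
   └─ f
      ├─ e
      │  └─ a
      │     └─ e
      │        └─ f
      │           └─ e
      │              └─ f
      │                 └─ e
      │                    └─ b *
      └─ f
         ├─ a
         │  └─ e
         │     ├─ b *
         │     └─ f *
         └─ e
            └─ e *
               └─ f *
Counting every labelled node above: 38.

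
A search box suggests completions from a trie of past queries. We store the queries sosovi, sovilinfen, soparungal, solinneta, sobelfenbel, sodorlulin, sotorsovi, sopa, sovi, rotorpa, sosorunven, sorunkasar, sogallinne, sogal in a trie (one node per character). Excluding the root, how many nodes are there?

82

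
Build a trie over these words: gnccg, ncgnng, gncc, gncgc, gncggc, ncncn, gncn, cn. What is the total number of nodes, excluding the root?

21

Insert word by word; a character creates a node only if that edge doesn't already exist:
  "gnccg" → 5 new (g, n, c, c, g)
  "ncgnng" → 6 new (n, c, g, n, n, g)
  "gncc" → prefix "gncc" already present; 0 new (none)
  "gncgc" → prefix "gnc" already present; 2 new (g, c)
  "gncggc" → prefix "gncg" already present; 2 new (g, c)
  "ncncn" → prefix "nc" already present; 3 new (n, c, n)
  "gncn" → prefix "gnc" already present; 1 new (n)
  "cn" → 2 new (c, n)
Total nodes = 5 + 6 + 0 + 2 + 2 + 3 + 1 + 2 = 21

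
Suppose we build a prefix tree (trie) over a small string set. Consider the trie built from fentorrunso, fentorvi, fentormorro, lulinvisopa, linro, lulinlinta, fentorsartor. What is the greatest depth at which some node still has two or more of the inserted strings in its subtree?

6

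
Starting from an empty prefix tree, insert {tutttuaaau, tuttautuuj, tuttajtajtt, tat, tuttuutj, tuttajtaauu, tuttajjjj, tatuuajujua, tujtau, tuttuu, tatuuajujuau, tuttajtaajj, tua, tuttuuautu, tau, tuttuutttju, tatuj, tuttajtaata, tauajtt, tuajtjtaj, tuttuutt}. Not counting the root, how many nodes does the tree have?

Insert word by word; a character creates a node only if that edge doesn't already exist:
  "tutttuaaau" → 10 new (t, u, t, t, t, u, a, a, a, u)
  "tuttautuuj" → prefix "tutt" already present; 6 new (a, u, t, u, u, j)
  "tuttajtajtt" → prefix "tutta" already present; 6 new (j, t, a, j, t, t)
  "tat" → prefix "t" already present; 2 new (a, t)
  "tuttuutj" → prefix "tutt" already present; 4 new (u, u, t, j)
  "tuttajtaauu" → prefix "tuttajta" already present; 3 new (a, u, u)
  "tuttajjjj" → prefix "tuttaj" already present; 3 new (j, j, j)
  "tatuuajujua" → prefix "tat" already present; 8 new (u, u, a, j, u, j, u, a)
  "tujtau" → prefix "tu" already present; 4 new (j, t, a, u)
  "tuttuu" → prefix "tuttuu" already present; 0 new (none)
  "tatuuajujuau" → prefix "tatuuajujua" already present; 1 new (u)
  "tuttajtaajj" → prefix "tuttajtaa" already present; 2 new (j, j)
  "tua" → prefix "tu" already present; 1 new (a)
  "tuttuuautu" → prefix "tuttuu" already present; 4 new (a, u, t, u)
  "tau" → prefix "ta" already present; 1 new (u)
  "tuttuutttju" → prefix "tuttuut" already present; 4 new (t, t, j, u)
  "tatuj" → prefix "tatu" already present; 1 new (j)
  "tuttajtaata" → prefix "tuttajtaa" already present; 2 new (t, a)
  "tauajtt" → prefix "tau" already present; 4 new (a, j, t, t)
  "tuajtjtaj" → prefix "tua" already present; 6 new (j, t, j, t, a, j)
  "tuttuutt" → prefix "tuttuutt" already present; 0 new (none)
Total nodes = 10 + 6 + 6 + 2 + 4 + 3 + 3 + 8 + 4 + 0 + 1 + 2 + 1 + 4 + 1 + 4 + 1 + 2 + 4 + 6 + 0 = 72

72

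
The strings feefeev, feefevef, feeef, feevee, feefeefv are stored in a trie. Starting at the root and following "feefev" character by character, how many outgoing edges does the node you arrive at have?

Walk "feefev" from the root, arriving at one node.
Characters that immediately follow "feefev" among the stored strings: {e}.
That node has 1 child edge.

1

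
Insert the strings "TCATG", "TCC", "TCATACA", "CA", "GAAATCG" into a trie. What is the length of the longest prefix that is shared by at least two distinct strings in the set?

4

The deepest shared node is where two words last agree before diverging.
e.g. "TCATACA" and "TCATG" share the prefix "TCAT" of length 4; no pair shares a longer one.
Longest shared-prefix length: 4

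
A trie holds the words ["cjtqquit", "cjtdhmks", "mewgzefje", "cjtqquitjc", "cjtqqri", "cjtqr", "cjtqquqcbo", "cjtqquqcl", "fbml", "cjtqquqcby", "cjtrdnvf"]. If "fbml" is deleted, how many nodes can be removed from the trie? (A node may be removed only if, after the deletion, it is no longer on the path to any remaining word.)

4

A node on "fbml"'s path can go only if nothing else ends at it or branches off below it.
No other word shares any prefix with "fbml", so all 4 of its nodes go.
Nodes removed: 4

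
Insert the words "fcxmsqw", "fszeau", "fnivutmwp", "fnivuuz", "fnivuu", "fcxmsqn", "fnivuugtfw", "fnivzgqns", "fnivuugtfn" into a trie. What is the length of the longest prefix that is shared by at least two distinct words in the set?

Look for the deepest trie node that still has at least two words in its subtree.
e.g. "fnivuugtfn" and "fnivuugtfw" share the prefix "fnivuugtf" of length 9; no pair shares a longer one.
Longest shared-prefix length: 9

9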